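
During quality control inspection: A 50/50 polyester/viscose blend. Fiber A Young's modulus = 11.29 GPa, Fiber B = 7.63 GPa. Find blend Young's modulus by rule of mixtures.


Formula: Blend property = (fraction_A * property_A) + (fraction_B * property_B)
Step 1: Contribution A = 50/100 * 11.29 GPa = 5.645 GPa
Step 2: Contribution B = 50/100 * 7.63 GPa = 3.815 GPa
Step 3: Blend Young's modulus = 5.645 + 3.815 = 9.46 GPa

9.46 GPa


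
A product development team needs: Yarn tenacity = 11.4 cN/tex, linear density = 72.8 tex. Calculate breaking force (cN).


Formula: Breaking force = Tenacity * Linear density
F = 11.4 cN/tex * 72.8 tex
F = 829.92 cN

829.92 cN


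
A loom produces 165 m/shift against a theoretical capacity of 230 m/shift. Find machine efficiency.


Formula: Efficiency% = (Actual output / Theoretical output) * 100
Efficiency% = (165 / 230) * 100
Efficiency% = 0.717391 * 100 = 71.7391% ≈ 71.7%

71.7%


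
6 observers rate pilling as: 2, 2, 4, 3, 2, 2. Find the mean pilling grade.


Formula: Mean = sum / count
Sum = 2 + 2 + 4 + 3 + 2 + 2 = 15
Mean = 15 / 6 = 2.5

2.5


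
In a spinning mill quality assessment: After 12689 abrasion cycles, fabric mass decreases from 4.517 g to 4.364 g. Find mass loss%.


Formula: Mass loss% = ((m_before - m_after) / m_before) * 100
Step 1: Mass loss = 4.517 - 4.364 = 0.153 g
Step 2: Ratio = 0.153 / 4.517 = 0.033872
Step 3: Mass loss% = 0.033872 * 100 = 3.3872% ≈ 3.39%

3.39%


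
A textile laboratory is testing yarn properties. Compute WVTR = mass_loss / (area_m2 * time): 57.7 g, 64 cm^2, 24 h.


Formula: WVTR = mass_loss / (area * time)
Step 1: Convert area: 64 cm^2 = 0.0064 m^2
Step 2: WVTR = 57.7 g / (0.0064 m^2 * 24 h)
Step 3: WVTR = 57.7 / 0.1536 = 375.7 g/m^2/h

375.7 g/m^2/h


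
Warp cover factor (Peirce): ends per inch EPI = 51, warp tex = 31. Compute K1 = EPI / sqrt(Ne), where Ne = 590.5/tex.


Formula: K1 = EPI / sqrt(Ne), with Ne = 590.5 / tex_warp
Step 1: Ne = 590.5 / 31 = 19.048
Step 2: sqrt(Ne) = sqrt(19.048) = 4.3644
Step 3: K1 = 51 / 4.3644 = 11.7

11.7


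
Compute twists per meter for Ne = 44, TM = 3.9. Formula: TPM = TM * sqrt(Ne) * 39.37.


Formula: TPM = TM * sqrt(Ne) * 39.37
Step 1: sqrt(Ne) = sqrt(44) = 6.6332
Step 2: TM * sqrt(Ne) = 3.9 * 6.6332 = 25.8695
Step 3: TPM = 25.8695 * 39.37 = 1018 twists/m

1018 twists/m


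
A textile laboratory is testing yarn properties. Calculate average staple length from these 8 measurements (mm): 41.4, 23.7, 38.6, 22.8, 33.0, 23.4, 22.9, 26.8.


Formula: Mean = sum of lengths / count
Sum = 41.4 + 23.7 + 38.6 + 22.8 + 33.0 + 23.4 + 22.9 + 26.8
Sum = 232.6 mm
Mean = 232.6 / 8 = 29.08 mm

29.08 mm


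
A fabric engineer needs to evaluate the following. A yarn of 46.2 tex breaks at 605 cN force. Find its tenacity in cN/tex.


Formula: Tenacity = Breaking force / Linear density
Tenacity = 605 cN / 46.2 tex
Tenacity = 13.10 cN/tex

13.10 cN/tex


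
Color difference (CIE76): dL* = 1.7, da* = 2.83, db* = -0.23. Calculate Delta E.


Formula: Delta E = sqrt(dL*^2 + da*^2 + db*^2)
Step 1: dL*^2 = 1.7^2 = 2.89
Step 2: da*^2 = 2.83^2 = 8.0089
Step 3: db*^2 = (-0.23)^2 = 0.0529
Step 4: Sum = 2.89 + 8.0089 + 0.0529 = 10.9518
Step 5: Delta E = sqrt(10.9518) = 3.31

3.31 Delta E


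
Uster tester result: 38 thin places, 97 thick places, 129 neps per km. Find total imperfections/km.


Formula: Total = thin places + thick places + neps
Total = 38 + 97 + 129
Total = 264 imperfections/km

264 imperfections/km


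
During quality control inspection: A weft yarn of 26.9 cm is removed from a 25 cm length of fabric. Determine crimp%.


Formula: Crimp% = ((L_yarn - L_fabric) / L_fabric) * 100
Step 1: Extension = 26.9 - 25 = 1.9 cm
Step 2: Crimp% = (1.9 / 25) * 100
Step 3: Crimp% = 0.076 * 100 = 7.6%

7.6%


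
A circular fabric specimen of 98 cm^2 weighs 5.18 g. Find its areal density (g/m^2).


Formula: GSM = mass_g / area_m2
Step 1: Convert area: 98 cm^2 = 98 / 10000 = 0.0098 m^2
Step 2: GSM = 5.18 g / 0.0098 m^2 = 528.6 g/m^2

528.6 g/m^2


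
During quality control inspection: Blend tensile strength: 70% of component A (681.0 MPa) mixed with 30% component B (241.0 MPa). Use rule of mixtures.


Formula: Blend property = (fraction_A * property_A) + (fraction_B * property_B)
Step 1: Contribution A = 70/100 * 681.0 MPa = 476.7 MPa
Step 2: Contribution B = 30/100 * 241.0 MPa = 72.3 MPa
Step 3: Blend tensile strength = 476.7 + 72.3 = 549.0 MPa

549.0 MPa


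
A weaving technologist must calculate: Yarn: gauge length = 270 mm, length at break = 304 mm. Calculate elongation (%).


Formula: Elongation (%) = ((L_break - L0) / L0) * 100
Step 1: Extension = 304 - 270 = 34 mm
Step 2: Elongation = (34 / 270) * 100
Step 3: Elongation = 0.125926 * 100 = 12.5926% ≈ 12.6%

12.6%


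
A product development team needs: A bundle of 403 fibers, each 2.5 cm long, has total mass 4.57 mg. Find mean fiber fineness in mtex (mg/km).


Formula: fineness (mtex) = mass (mg) / total length (km) = (mass_mg / total_length_m) * 1000
Step 1: Convert fiber length: 2.5 cm = 0.025 m
Step 2: Total fiber length = 403 * 0.025 = 10.075 m
Step 3: Linear density = 4.57 mg / 10.075 m = 0.4536 mg/m
Step 4: fineness = 0.4536 * 1000 = 453.6 mtex

453.6 mtex


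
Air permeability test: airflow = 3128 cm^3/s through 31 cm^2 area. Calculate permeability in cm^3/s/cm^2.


Formula: Air Permeability = Airflow / Test Area
AP = 3128 cm^3/s / 31 cm^2
AP = 100.9 cm^3/s/cm^2

100.9 cm^3/s/cm^2


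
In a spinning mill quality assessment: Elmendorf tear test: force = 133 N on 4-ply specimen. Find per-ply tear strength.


Formula: Per-ply strength = Total force / Number of plies
Per-ply = 133 N / 4
Per-ply = 33.25 N

33.25 N


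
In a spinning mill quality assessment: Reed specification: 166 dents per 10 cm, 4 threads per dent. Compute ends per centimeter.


Formula: EPC = (dents per 10 cm * ends per dent) / 10
Step 1: Total ends per 10 cm = 166 * 4 = 664
Step 2: EPC = 664 / 10 = 66.4 ends/cm

66.4 ends/cm


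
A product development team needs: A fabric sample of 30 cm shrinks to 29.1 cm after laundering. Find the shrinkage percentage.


Formula: Shrinkage% = ((L_before - L_after) / L_before) * 100
Step 1: Shrinkage = 30 - 29.1 = 0.9 cm
Step 2: Shrinkage% = (0.9 / 30) * 100
Step 3: Shrinkage% = 0.03 * 100 = 3.0%

3.0%


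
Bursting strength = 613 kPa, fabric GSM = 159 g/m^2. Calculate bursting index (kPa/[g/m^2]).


Formula: Bursting Index = Bursting Strength / Fabric GSM
BI = 613 kPa / 159 g/m^2
BI = 3.855 kPa/(g/m^2)

3.855 kPa/(g/m^2)


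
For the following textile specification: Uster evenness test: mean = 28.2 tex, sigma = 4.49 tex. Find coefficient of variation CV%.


Formula: CV% = (standard deviation / mean) * 100
Step 1: Ratio = 4.49 / 28.2 = 0.15922
Step 2: CV% = 0.15922 * 100 = 15.922% ≈ 15.9%

15.9%


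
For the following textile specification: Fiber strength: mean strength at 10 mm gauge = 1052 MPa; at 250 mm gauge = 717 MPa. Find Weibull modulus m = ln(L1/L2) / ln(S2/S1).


Formula: m = ln(L1/L2) / ln(S2/S1)
Step 1: ln(L1/L2) = ln(10/250) = -3.21888
Step 2: S2/S1 = 717/1052 = 0.68156
Step 3: ln(S2/S1) = ln(0.68156) = -0.38337
Step 4: m = -3.21888 / -0.38337 = 8.40

8.40 (Weibull m)


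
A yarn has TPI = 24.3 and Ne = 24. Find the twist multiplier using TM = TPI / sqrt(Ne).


Formula: TM = TPI / sqrt(Ne)
Step 1: sqrt(Ne) = sqrt(24) = 4.899
Step 2: TM = 24.3 / 4.899 = 4.96

4.96 TM


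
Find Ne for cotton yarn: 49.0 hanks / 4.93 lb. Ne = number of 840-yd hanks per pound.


Formula: Ne = hanks / mass_lb
Substituting: Ne = 49.0 / 4.93
Ne = 9.9

9.9 Ne


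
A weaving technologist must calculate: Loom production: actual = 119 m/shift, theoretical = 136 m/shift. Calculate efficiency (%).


Formula: Efficiency% = (Actual output / Theoretical output) * 100
Efficiency% = (119 / 136) * 100
Efficiency% = 0.875 * 100 = 87.5%

87.5%


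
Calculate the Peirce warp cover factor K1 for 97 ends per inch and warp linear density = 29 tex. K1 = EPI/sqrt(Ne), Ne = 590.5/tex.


Formula: K1 = EPI / sqrt(Ne), with Ne = 590.5 / tex_warp
Step 1: Ne = 590.5 / 29 = 20.362
Step 2: sqrt(Ne) = sqrt(20.362) = 4.5124
Step 3: K1 = 97 / 4.5124 = 21.5

21.5


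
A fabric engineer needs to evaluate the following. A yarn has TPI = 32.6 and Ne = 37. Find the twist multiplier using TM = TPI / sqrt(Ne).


Formula: TM = TPI / sqrt(Ne)
Step 1: sqrt(Ne) = sqrt(37) = 6.0828
Step 2: TM = 32.6 / 6.0828 = 5.36

5.36 TM


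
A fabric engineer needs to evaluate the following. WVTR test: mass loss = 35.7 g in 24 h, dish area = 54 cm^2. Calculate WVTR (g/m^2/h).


Formula: WVTR = mass_loss / (area * time)
Step 1: Convert area: 54 cm^2 = 0.0054 m^2
Step 2: WVTR = 35.7 g / (0.0054 m^2 * 24 h)
Step 3: WVTR = 35.7 / 0.1296 = 275.5 g/m^2/h

275.5 g/m^2/h


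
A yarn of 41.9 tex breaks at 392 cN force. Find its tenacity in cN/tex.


Formula: Tenacity = Breaking force / Linear density
Tenacity = 392 cN / 41.9 tex
Tenacity = 9.36 cN/tex

9.36 cN/tex


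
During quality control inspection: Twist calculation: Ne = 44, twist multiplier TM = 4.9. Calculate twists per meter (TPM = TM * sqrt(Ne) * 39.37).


Formula: TPM = TM * sqrt(Ne) * 39.37
Step 1: sqrt(Ne) = sqrt(44) = 6.6332
Step 2: TM * sqrt(Ne) = 4.9 * 6.6332 = 32.5027
Step 3: TPM = 32.5027 * 39.37 = 1280 twists/m

1280 twists/m


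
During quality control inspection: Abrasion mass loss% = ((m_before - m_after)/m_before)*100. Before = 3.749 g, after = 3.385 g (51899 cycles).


Formula: Mass loss% = ((m_before - m_after) / m_before) * 100
Step 1: Mass loss = 3.749 - 3.385 = 0.364 g
Step 2: Ratio = 0.364 / 3.749 = 0.0970926
Step 3: Mass loss% = 0.0970926 * 100 = 9.70926% ≈ 9.71%

9.71%


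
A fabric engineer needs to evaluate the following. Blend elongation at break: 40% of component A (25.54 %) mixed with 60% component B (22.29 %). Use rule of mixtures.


Formula: Blend property = (fraction_A * property_A) + (fraction_B * property_B)
Step 1: Contribution A = 40/100 * 25.54 % = 10.216 %
Step 2: Contribution B = 60/100 * 22.29 % = 13.374 %
Step 3: Blend elongation at break = 10.216 + 13.374 = 23.59 %

23.59 %


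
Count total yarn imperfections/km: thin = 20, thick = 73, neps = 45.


Formula: Total = thin places + thick places + neps
Total = 20 + 73 + 45
Total = 138 imperfections/km

138 imperfections/km


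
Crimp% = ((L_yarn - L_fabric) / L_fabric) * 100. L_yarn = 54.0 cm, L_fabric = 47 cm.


Formula: Crimp% = ((L_yarn - L_fabric) / L_fabric) * 100
Step 1: Extension = 54.0 - 47 = 7.0 cm
Step 2: Crimp% = (7.0 / 47) * 100
Step 3: Crimp% = 0.148936 * 100 = 14.8936% ≈ 14.9%

14.9%


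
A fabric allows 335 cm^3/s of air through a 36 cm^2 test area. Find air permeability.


Formula: Air Permeability = Airflow / Test Area
AP = 335 cm^3/s / 36 cm^2
AP = 9.3 cm^3/s/cm^2

9.3 cm^3/s/cm^2


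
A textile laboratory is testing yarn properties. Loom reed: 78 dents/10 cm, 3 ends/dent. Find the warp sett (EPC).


Formula: EPC = (dents per 10 cm * ends per dent) / 10
Step 1: Total ends per 10 cm = 78 * 3 = 234
Step 2: EPC = 234 / 10 = 23.4 ends/cm

23.4 ends/cm


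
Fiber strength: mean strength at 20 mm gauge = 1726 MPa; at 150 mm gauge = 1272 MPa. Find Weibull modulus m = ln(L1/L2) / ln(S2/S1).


Formula: m = ln(L1/L2) / ln(S2/S1)
Step 1: ln(L1/L2) = ln(20/150) = -2.01490
Step 2: S2/S1 = 1272/1726 = 0.73696
Step 3: ln(S2/S1) = ln(0.73696) = -0.30522
Step 4: m = -2.01490 / -0.30522 = 6.60

6.60 (Weibull m)


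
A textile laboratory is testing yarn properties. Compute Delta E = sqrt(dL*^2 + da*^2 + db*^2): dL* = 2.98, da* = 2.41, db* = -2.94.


Formula: Delta E = sqrt(dL*^2 + da*^2 + db*^2)
Step 1: dL*^2 = 2.98^2 = 8.8804
Step 2: da*^2 = 2.41^2 = 5.8081
Step 3: db*^2 = (-2.94)^2 = 8.6436
Step 4: Sum = 8.8804 + 5.8081 + 8.6436 = 23.3321
Step 5: Delta E = sqrt(23.3321) = 4.83

4.83 Delta E


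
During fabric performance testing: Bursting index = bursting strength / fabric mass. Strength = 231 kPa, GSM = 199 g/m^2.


Formula: Bursting Index = Bursting Strength / Fabric GSM
BI = 231 kPa / 199 g/m^2
BI = 1.161 kPa/(g/m^2)

1.161 kPa/(g/m^2)


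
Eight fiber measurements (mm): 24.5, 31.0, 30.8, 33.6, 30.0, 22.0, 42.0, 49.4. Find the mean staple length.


Formula: Mean = sum of lengths / count
Sum = 24.5 + 31.0 + 30.8 + 33.6 + 30.0 + 22.0 + 42.0 + 49.4
Sum = 263.3 mm
Mean = 263.3 / 8 = 32.91 mm

32.91 mm


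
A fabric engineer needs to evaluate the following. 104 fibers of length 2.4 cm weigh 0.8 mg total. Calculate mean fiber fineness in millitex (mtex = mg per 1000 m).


Formula: fineness (mtex) = mass (mg) / total length (km) = (mass_mg / total_length_m) * 1000
Step 1: Convert fiber length: 2.4 cm = 0.024 m
Step 2: Total fiber length = 104 * 0.024 = 2.496 m
Step 3: Linear density = 0.8 mg / 2.496 m = 0.3205 mg/m
Step 4: fineness = 0.3205 * 1000 = 320.5 mtex

320.5 mtex


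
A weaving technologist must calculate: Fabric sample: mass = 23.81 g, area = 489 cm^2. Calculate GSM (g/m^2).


Formula: GSM = mass_g / area_m2
Step 1: Convert area: 489 cm^2 = 489 / 10000 = 0.0489 m^2
Step 2: GSM = 23.81 g / 0.0489 m^2 = 486.9 g/m^2

486.9 g/m^2


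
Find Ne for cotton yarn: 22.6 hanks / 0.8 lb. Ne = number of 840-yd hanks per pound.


Formula: Ne = hanks / mass_lb
Substituting: Ne = 22.6 / 0.8
Ne = 28.3

28.3 Ne


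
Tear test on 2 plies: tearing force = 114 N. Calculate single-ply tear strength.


Formula: Per-ply strength = Total force / Number of plies
Per-ply = 114 N / 2
Per-ply = 57 N

57 N


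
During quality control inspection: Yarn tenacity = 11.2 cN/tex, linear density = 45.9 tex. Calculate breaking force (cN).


Formula: Breaking force = Tenacity * Linear density
F = 11.2 cN/tex * 45.9 tex
F = 514.08 cN

514.08 cN


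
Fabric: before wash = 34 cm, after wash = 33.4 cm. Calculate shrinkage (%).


Formula: Shrinkage% = ((L_before - L_after) / L_before) * 100
Step 1: Shrinkage = 34 - 33.4 = 0.6 cm
Step 2: Shrinkage% = (0.6 / 34) * 100
Step 3: Shrinkage% = 0.017647 * 100 = 1.7647% ≈ 1.8%

1.8%


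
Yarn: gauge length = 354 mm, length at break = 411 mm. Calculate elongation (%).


Formula: Elongation (%) = ((L_break - L0) / L0) * 100
Step 1: Extension = 411 - 354 = 57 mm
Step 2: Elongation = (57 / 354) * 100
Step 3: Elongation = 0.161017 * 100 = 16.1017% ≈ 16.1%

16.1%


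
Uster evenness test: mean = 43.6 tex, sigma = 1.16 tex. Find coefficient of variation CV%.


Formula: CV% = (standard deviation / mean) * 100
Step 1: Ratio = 1.16 / 43.6 = 0.026606
Step 2: CV% = 0.026606 * 100 = 2.6606% ≈ 2.7%

2.7%


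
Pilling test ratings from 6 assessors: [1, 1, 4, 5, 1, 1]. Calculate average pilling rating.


Formula: Mean = sum / count
Sum = 1 + 1 + 4 + 5 + 1 + 1 = 13
Mean = 13 / 6 = 2.2

2.2


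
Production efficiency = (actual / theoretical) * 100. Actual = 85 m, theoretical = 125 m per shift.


Formula: Efficiency% = (Actual output / Theoretical output) * 100
Efficiency% = (85 / 125) * 100
Efficiency% = 0.68 * 100 = 68.0%

68.0%


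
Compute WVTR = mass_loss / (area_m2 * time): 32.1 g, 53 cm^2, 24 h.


Formula: WVTR = mass_loss / (area * time)
Step 1: Convert area: 53 cm^2 = 0.0053 m^2
Step 2: WVTR = 32.1 g / (0.0053 m^2 * 24 h)
Step 3: WVTR = 32.1 / 0.1272 = 252.4 g/m^2/h

252.4 g/m^2/h


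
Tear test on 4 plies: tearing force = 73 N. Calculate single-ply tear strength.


Formula: Per-ply strength = Total force / Number of plies
Per-ply = 73 N / 4
Per-ply = 18.25 N

18.25 N


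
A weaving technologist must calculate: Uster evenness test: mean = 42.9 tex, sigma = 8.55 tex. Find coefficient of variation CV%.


Formula: CV% = (standard deviation / mean) * 100
Step 1: Ratio = 8.55 / 42.9 = 0.199301
Step 2: CV% = 0.199301 * 100 = 19.9301% ≈ 19.9%

19.9%


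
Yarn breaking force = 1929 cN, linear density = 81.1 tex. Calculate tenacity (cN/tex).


Formula: Tenacity = Breaking force / Linear density
Tenacity = 1929 cN / 81.1 tex
Tenacity = 23.79 cN/tex

23.79 cN/tex


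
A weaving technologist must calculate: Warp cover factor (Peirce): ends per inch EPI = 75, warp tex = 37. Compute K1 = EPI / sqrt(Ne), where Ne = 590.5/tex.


Formula: K1 = EPI / sqrt(Ne), with Ne = 590.5 / tex_warp
Step 1: Ne = 590.5 / 37 = 15.959
Step 2: sqrt(Ne) = sqrt(15.959) = 3.9949
Step 3: K1 = 75 / 3.9949 = 18.8

18.8


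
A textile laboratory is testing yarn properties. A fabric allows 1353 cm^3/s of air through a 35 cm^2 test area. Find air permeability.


Formula: Air Permeability = Airflow / Test Area
AP = 1353 cm^3/s / 35 cm^2
AP = 38.7 cm^3/s/cm^2

38.7 cm^3/s/cm^2


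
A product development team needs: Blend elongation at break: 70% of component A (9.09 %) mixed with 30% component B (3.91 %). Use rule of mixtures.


Formula: Blend property = (fraction_A * property_A) + (fraction_B * property_B)
Step 1: Contribution A = 70/100 * 9.09 % = 6.363 %
Step 2: Contribution B = 30/100 * 3.91 % = 1.173 %
Step 3: Blend elongation at break = 6.363 + 1.173 = 7.536 %

7.536 %


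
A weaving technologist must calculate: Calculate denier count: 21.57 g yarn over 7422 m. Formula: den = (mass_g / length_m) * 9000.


Formula: den = (mass_g / length_m) * 9000
Substituting: den = (21.57 / 7422) * 9000
Intermediate: 21.57 / 7422 = 0.00290622 g/m
den = 0.00290622 * 9000 = 26.2 denier

26.2 denier


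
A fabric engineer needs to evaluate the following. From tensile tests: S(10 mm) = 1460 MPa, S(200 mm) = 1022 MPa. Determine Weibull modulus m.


Formula: m = ln(L1/L2) / ln(S2/S1)
Step 1: ln(L1/L2) = ln(10/200) = -2.99573
Step 2: S2/S1 = 1022/1460 = 0.7
Step 3: ln(S2/S1) = ln(0.7) = -0.35667
Step 4: m = -2.99573 / -0.35667 = 8.40

8.40 (Weibull m)


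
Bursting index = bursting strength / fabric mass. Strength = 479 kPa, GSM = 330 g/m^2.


Formula: Bursting Index = Bursting Strength / Fabric GSM
BI = 479 kPa / 330 g/m^2
BI = 1.452 kPa/(g/m^2)

1.452 kPa/(g/m^2)


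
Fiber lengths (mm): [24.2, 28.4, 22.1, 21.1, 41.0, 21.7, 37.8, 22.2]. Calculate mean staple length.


Formula: Mean = sum of lengths / count
Sum = 24.2 + 28.4 + 22.1 + 21.1 + 41.0 + 21.7 + 37.8 + 22.2
Sum = 218.5 mm
Mean = 218.5 / 8 = 27.31 mm

27.31 mm


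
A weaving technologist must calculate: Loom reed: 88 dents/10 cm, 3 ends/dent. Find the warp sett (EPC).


Formula: EPC = (dents per 10 cm * ends per dent) / 10
Step 1: Total ends per 10 cm = 88 * 3 = 264
Step 2: EPC = 264 / 10 = 26.4 ends/cm

26.4 ends/cm


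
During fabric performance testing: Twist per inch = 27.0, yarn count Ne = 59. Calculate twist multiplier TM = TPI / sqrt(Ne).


Formula: TM = TPI / sqrt(Ne)
Step 1: sqrt(Ne) = sqrt(59) = 7.6811
Step 2: TM = 27.0 / 7.6811 = 3.52

3.52 TM


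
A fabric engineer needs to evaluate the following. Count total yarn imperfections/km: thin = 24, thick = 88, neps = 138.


Formula: Total = thin places + thick places + neps
Total = 24 + 88 + 138
Total = 250 imperfections/km

250 imperfections/km


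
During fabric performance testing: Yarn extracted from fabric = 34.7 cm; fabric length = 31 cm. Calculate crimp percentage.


Formula: Crimp% = ((L_yarn - L_fabric) / L_fabric) * 100
Step 1: Extension = 34.7 - 31 = 3.7 cm
Step 2: Crimp% = (3.7 / 31) * 100
Step 3: Crimp% = 0.119355 * 100 = 11.9355% ≈ 11.9%

11.9%


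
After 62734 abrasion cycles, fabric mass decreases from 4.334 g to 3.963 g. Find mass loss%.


Formula: Mass loss% = ((m_before - m_after) / m_before) * 100
Step 1: Mass loss = 4.334 - 3.963 = 0.371 g
Step 2: Ratio = 0.371 / 4.334 = 0.0856022
Step 3: Mass loss% = 0.0856022 * 100 = 8.56022% ≈ 8.56%

8.56%


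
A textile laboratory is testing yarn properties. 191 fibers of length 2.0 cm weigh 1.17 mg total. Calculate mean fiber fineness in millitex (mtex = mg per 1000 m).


Formula: fineness (mtex) = mass (mg) / total length (km) = (mass_mg / total_length_m) * 1000
Step 1: Convert fiber length: 2.0 cm = 0.02 m
Step 2: Total fiber length = 191 * 0.02 = 3.82 m
Step 3: Linear density = 1.17 mg / 3.82 m = 0.3063 mg/m
Step 4: fineness = 0.3063 * 1000 = 306.3 mtex

306.3 mtex


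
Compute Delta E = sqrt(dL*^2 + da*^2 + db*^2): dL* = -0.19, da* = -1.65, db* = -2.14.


Formula: Delta E = sqrt(dL*^2 + da*^2 + db*^2)
Step 1: dL*^2 = (-0.19)^2 = 0.0361
Step 2: da*^2 = (-1.65)^2 = 2.7225
Step 3: db*^2 = (-2.14)^2 = 4.5796
Step 4: Sum = 0.0361 + 2.7225 + 4.5796 = 7.3382
Step 5: Delta E = sqrt(7.3382) = 2.71

2.71 Delta E


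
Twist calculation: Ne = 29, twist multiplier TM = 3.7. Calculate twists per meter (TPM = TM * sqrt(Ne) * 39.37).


Formula: TPM = TM * sqrt(Ne) * 39.37
Step 1: sqrt(Ne) = sqrt(29) = 5.3852
Step 2: TM * sqrt(Ne) = 3.7 * 5.3852 = 19.9252
Step 3: TPM = 19.9252 * 39.37 = 784 twists/m

784 twists/m


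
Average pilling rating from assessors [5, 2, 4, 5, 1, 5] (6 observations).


Formula: Mean = sum / count
Sum = 5 + 2 + 4 + 5 + 1 + 5 = 22
Mean = 22 / 6 = 3.7

3.7


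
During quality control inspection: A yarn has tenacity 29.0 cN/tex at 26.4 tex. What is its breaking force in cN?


Formula: Breaking force = Tenacity * Linear density
F = 29.0 cN/tex * 26.4 tex
F = 765.60 cN

765.60 cN


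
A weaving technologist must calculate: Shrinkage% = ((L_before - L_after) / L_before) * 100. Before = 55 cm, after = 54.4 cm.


Formula: Shrinkage% = ((L_before - L_after) / L_before) * 100
Step 1: Shrinkage = 55 - 54.4 = 0.6 cm
Step 2: Shrinkage% = (0.6 / 55) * 100
Step 3: Shrinkage% = 0.010909 * 100 = 1.0909% ≈ 1.1%

1.1%


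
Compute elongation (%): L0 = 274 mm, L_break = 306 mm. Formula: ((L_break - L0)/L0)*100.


Formula: Elongation (%) = ((L_break - L0) / L0) * 100
Step 1: Extension = 306 - 274 = 32 mm
Step 2: Elongation = (32 / 274) * 100
Step 3: Elongation = 0.116788 * 100 = 11.6788% ≈ 11.7%

11.7%


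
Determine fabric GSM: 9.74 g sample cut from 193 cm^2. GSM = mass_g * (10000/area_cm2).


Formula: GSM = mass_g / area_m2
Step 1: Convert area: 193 cm^2 = 193 / 10000 = 0.0193 m^2
Step 2: GSM = 9.74 g / 0.0193 m^2 = 504.7 g/m^2

504.7 g/m^2


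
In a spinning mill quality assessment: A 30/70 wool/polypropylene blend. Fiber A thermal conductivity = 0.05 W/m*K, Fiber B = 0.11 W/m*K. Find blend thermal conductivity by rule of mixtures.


Formula: Blend property = (fraction_A * property_A) + (fraction_B * property_B)
Step 1: Contribution A = 30/100 * 0.05 W/m*K = 0.015 W/m*K
Step 2: Contribution B = 70/100 * 0.11 W/m*K = 0.077 W/m*K
Step 3: Blend thermal conductivity = 0.015 + 0.077 = 0.092 W/m*K

0.092 W/m*K


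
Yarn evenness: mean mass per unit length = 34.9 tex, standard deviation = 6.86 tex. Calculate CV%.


Formula: CV% = (standard deviation / mean) * 100
Step 1: Ratio = 6.86 / 34.9 = 0.196562
Step 2: CV% = 0.196562 * 100 = 19.6562% ≈ 19.7%

19.7%


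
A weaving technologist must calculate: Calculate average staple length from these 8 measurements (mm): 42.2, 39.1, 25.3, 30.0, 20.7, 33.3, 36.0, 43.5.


Formula: Mean = sum of lengths / count
Sum = 42.2 + 39.1 + 25.3 + 30.0 + 20.7 + 33.3 + 36.0 + 43.5
Sum = 270.1 mm
Mean = 270.1 / 8 = 33.76 mm

33.76 mm


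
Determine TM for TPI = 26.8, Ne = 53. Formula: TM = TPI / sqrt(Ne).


Formula: TM = TPI / sqrt(Ne)
Step 1: sqrt(Ne) = sqrt(53) = 7.2801
Step 2: TM = 26.8 / 7.2801 = 3.68

3.68 TM


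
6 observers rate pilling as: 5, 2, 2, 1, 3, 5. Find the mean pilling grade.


Formula: Mean = sum / count
Sum = 5 + 2 + 2 + 1 + 3 + 5 = 18
Mean = 18 / 6 = 3.0

3.0


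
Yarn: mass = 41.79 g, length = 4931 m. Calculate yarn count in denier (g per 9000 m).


Formula: den = (mass_g / length_m) * 9000
Substituting: den = (41.79 / 4931) * 9000
Intermediate: 41.79 / 4931 = 0.00847495 g/m
den = 0.00847495 * 9000 = 76.3 denier

76.3 denier


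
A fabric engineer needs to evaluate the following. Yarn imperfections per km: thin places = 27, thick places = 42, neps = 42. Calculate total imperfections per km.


Formula: Total = thin places + thick places + neps
Total = 27 + 42 + 42
Total = 111 imperfections/km

111 imperfections/km


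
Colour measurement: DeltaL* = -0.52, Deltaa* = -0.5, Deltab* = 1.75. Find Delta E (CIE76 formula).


Formula: Delta E = sqrt(dL*^2 + da*^2 + db*^2)
Step 1: dL*^2 = (-0.52)^2 = 0.2704
Step 2: da*^2 = (-0.5)^2 = 0.25
Step 3: db*^2 = 1.75^2 = 3.0625
Step 4: Sum = 0.2704 + 0.25 + 3.0625 = 3.5829
Step 5: Delta E = sqrt(3.5829) = 1.89

1.89 Delta E


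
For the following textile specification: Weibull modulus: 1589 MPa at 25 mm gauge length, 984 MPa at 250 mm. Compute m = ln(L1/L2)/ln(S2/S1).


Formula: m = ln(L1/L2) / ln(S2/S1)
Step 1: ln(L1/L2) = ln(25/250) = -2.30259
Step 2: S2/S1 = 984/1589 = 0.61926
Step 3: ln(S2/S1) = ln(0.61926) = -0.47923
Step 4: m = -2.30259 / -0.47923 = 4.80

4.80 (Weibull m)


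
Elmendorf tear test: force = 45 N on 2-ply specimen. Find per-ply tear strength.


Formula: Per-ply strength = Total force / Number of plies
Per-ply = 45 N / 2
Per-ply = 22.5 N

22.5 N


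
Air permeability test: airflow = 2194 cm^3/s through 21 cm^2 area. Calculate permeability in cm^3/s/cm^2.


Formula: Air Permeability = Airflow / Test Area
AP = 2194 cm^3/s / 21 cm^2
AP = 104.5 cm^3/s/cm^2

104.5 cm^3/s/cm^2


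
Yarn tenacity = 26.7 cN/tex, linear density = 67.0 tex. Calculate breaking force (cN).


Formula: Breaking force = Tenacity * Linear density
F = 26.7 cN/tex * 67.0 tex
F = 1788.90 cN

1788.90 cN


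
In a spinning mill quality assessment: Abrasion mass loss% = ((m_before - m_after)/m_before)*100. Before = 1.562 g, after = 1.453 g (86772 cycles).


Formula: Mass loss% = ((m_before - m_after) / m_before) * 100
Step 1: Mass loss = 1.562 - 1.453 = 0.109 g
Step 2: Ratio = 0.109 / 1.562 = 0.0697823
Step 3: Mass loss% = 0.0697823 * 100 = 6.97823% ≈ 6.98%

6.98%


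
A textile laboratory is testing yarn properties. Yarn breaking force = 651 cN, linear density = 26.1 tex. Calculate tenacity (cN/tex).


Formula: Tenacity = Breaking force / Linear density
Tenacity = 651 cN / 26.1 tex
Tenacity = 24.94 cN/tex

24.94 cN/tex


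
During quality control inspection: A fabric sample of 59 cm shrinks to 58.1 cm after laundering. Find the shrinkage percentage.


Formula: Shrinkage% = ((L_before - L_after) / L_before) * 100
Step 1: Shrinkage = 59 - 58.1 = 0.9 cm
Step 2: Shrinkage% = (0.9 / 59) * 100
Step 3: Shrinkage% = 0.015254 * 100 = 1.5254% ≈ 1.5%

1.5%


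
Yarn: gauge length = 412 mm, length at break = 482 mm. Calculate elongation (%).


Formula: Elongation (%) = ((L_break - L0) / L0) * 100
Step 1: Extension = 482 - 412 = 70 mm
Step 2: Elongation = (70 / 412) * 100
Step 3: Elongation = 0.169903 * 100 = 16.9903% ≈ 17.0%

17.0%


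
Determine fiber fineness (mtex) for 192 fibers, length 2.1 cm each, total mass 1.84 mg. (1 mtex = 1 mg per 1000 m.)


Formula: fineness (mtex) = mass (mg) / total length (km) = (mass_mg / total_length_m) * 1000
Step 1: Convert fiber length: 2.1 cm = 0.021 m
Step 2: Total fiber length = 192 * 0.021 = 4.032 m
Step 3: Linear density = 1.84 mg / 4.032 m = 0.4563 mg/m
Step 4: fineness = 0.4563 * 1000 = 456.3 mtex

456.3 mtex


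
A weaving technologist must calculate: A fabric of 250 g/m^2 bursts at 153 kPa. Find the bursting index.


Formula: Bursting Index = Bursting Strength / Fabric GSM
BI = 153 kPa / 250 g/m^2
BI = 0.612 kPa/(g/m^2)

0.612 kPa/(g/m^2)


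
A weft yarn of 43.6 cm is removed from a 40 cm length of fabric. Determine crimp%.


Formula: Crimp% = ((L_yarn - L_fabric) / L_fabric) * 100
Step 1: Extension = 43.6 - 40 = 3.6 cm
Step 2: Crimp% = (3.6 / 40) * 100
Step 3: Crimp% = 0.09 * 100 = 9.0%

9.0%


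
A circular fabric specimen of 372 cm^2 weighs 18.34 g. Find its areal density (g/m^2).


Formula: GSM = mass_g / area_m2
Step 1: Convert area: 372 cm^2 = 372 / 10000 = 0.0372 m^2
Step 2: GSM = 18.34 g / 0.0372 m^2 = 493.0 g/m^2

493.0 g/m^2


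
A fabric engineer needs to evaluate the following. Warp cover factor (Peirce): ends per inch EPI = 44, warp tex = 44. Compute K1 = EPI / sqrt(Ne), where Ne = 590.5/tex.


Formula: K1 = EPI / sqrt(Ne), with Ne = 590.5 / tex_warp
Step 1: Ne = 590.5 / 44 = 13.42
Step 2: sqrt(Ne) = sqrt(13.42) = 3.6633
Step 3: K1 = 44 / 3.6633 = 12.0

12.0


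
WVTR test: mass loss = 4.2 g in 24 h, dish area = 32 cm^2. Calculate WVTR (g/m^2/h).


Formula: WVTR = mass_loss / (area * time)
Step 1: Convert area: 32 cm^2 = 0.0032 m^2
Step 2: WVTR = 4.2 g / (0.0032 m^2 * 24 h)
Step 3: WVTR = 4.2 / 0.0768 = 54.7 g/m^2/h

54.7 g/m^2/h


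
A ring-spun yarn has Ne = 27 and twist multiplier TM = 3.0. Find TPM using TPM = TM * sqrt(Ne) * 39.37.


Formula: TPM = TM * sqrt(Ne) * 39.37
Step 1: sqrt(Ne) = sqrt(27) = 5.1962
Step 2: TM * sqrt(Ne) = 3.0 * 5.1962 = 15.5886
Step 3: TPM = 15.5886 * 39.37 = 614 twists/m

614 twists/m


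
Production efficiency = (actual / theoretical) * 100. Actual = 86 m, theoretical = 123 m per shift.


Formula: Efficiency% = (Actual output / Theoretical output) * 100
Efficiency% = (86 / 123) * 100
Efficiency% = 0.699187 * 100 = 69.9187% ≈ 69.9%

69.9%


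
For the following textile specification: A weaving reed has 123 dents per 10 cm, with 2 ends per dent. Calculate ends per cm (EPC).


Formula: EPC = (dents per 10 cm * ends per dent) / 10
Step 1: Total ends per 10 cm = 123 * 2 = 246
Step 2: EPC = 246 / 10 = 24.6 ends/cm

24.6 ends/cm


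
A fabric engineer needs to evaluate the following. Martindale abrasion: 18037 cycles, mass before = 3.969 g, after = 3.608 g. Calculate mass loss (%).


Formula: Mass loss% = ((m_before - m_after) / m_before) * 100
Step 1: Mass loss = 3.969 - 3.608 = 0.361 g
Step 2: Ratio = 0.361 / 3.969 = 0.0909549
Step 3: Mass loss% = 0.0909549 * 100 = 9.09549% ≈ 9.10%

9.10%


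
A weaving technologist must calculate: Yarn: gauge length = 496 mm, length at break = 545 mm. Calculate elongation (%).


Formula: Elongation (%) = ((L_break - L0) / L0) * 100
Step 1: Extension = 545 - 496 = 49 mm
Step 2: Elongation = (49 / 496) * 100
Step 3: Elongation = 0.09879 * 100 = 9.879% ≈ 9.9%

9.9%


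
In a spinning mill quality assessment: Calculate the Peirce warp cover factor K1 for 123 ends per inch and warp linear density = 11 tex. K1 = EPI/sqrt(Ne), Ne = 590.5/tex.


Formula: K1 = EPI / sqrt(Ne), with Ne = 590.5 / tex_warp
Step 1: Ne = 590.5 / 11 = 53.682
Step 2: sqrt(Ne) = sqrt(53.682) = 7.3268
Step 3: K1 = 123 / 7.3268 = 16.8

16.8


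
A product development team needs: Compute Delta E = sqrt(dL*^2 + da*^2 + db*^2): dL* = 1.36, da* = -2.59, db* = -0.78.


Formula: Delta E = sqrt(dL*^2 + da*^2 + db*^2)
Step 1: dL*^2 = 1.36^2 = 1.8496
Step 2: da*^2 = (-2.59)^2 = 6.7081
Step 3: db*^2 = (-0.78)^2 = 0.6084
Step 4: Sum = 1.8496 + 6.7081 + 0.6084 = 9.1661
Step 5: Delta E = sqrt(9.1661) = 3.03

3.03 Delta E


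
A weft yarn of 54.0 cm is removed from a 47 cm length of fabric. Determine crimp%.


Formula: Crimp% = ((L_yarn - L_fabric) / L_fabric) * 100
Step 1: Extension = 54.0 - 47 = 7.0 cm
Step 2: Crimp% = (7.0 / 47) * 100
Step 3: Crimp% = 0.148936 * 100 = 14.8936% ≈ 14.9%

14.9%


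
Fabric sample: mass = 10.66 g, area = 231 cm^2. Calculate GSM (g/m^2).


Formula: GSM = mass_g / area_m2
Step 1: Convert area: 231 cm^2 = 231 / 10000 = 0.0231 m^2
Step 2: GSM = 10.66 g / 0.0231 m^2 = 461.5 g/m^2

461.5 g/m^2


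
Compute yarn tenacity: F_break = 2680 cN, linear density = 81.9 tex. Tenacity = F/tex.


Formula: Tenacity = Breaking force / Linear density
Tenacity = 2680 cN / 81.9 tex
Tenacity = 32.72 cN/tex

32.72 cN/tex


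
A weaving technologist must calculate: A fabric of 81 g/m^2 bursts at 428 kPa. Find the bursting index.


Formula: Bursting Index = Bursting Strength / Fabric GSM
BI = 428 kPa / 81 g/m^2
BI = 5.284 kPa/(g/m^2)

5.284 kPa/(g/m^2)


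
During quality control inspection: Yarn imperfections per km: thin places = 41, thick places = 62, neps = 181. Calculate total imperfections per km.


Formula: Total = thin places + thick places + neps
Total = 41 + 62 + 181
Total = 284 imperfections/km

284 imperfections/km


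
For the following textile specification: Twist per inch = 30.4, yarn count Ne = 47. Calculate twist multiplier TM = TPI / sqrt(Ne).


Formula: TM = TPI / sqrt(Ne)
Step 1: sqrt(Ne) = sqrt(47) = 6.8557
Step 2: TM = 30.4 / 6.8557 = 4.43

4.43 TM


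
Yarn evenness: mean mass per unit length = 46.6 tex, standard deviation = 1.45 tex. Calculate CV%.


Formula: CV% = (standard deviation / mean) * 100
Step 1: Ratio = 1.45 / 46.6 = 0.031116
Step 2: CV% = 0.031116 * 100 = 3.1116% ≈ 3.1%

3.1%


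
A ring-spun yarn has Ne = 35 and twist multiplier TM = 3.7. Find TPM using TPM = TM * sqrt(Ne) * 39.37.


Formula: TPM = TM * sqrt(Ne) * 39.37
Step 1: sqrt(Ne) = sqrt(35) = 5.9161
Step 2: TM * sqrt(Ne) = 3.7 * 5.9161 = 21.8896
Step 3: TPM = 21.8896 * 39.37 = 862 twists/m

862 twists/m


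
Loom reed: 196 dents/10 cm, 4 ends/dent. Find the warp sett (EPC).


Formula: EPC = (dents per 10 cm * ends per dent) / 10
Step 1: Total ends per 10 cm = 196 * 4 = 784
Step 2: EPC = 784 / 10 = 78.4 ends/cm

78.4 ends/cm


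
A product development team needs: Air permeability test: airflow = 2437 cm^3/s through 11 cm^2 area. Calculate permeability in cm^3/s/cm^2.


Formula: Air Permeability = Airflow / Test Area
AP = 2437 cm^3/s / 11 cm^2
AP = 221.5 cm^3/s/cm^2

221.5 cm^3/s/cm^2


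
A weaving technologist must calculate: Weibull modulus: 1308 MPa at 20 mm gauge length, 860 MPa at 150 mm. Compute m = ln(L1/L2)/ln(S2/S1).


Formula: m = ln(L1/L2) / ln(S2/S1)
Step 1: ln(L1/L2) = ln(20/150) = -2.01490
Step 2: S2/S1 = 860/1308 = 0.65749
Step 3: ln(S2/S1) = ln(0.65749) = -0.41933
Step 4: m = -2.01490 / -0.41933 = 4.81

4.81 (Weibull m)


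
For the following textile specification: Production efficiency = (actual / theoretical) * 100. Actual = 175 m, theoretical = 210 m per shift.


Formula: Efficiency% = (Actual output / Theoretical output) * 100
Efficiency% = (175 / 210) * 100
Efficiency% = 0.833333 * 100 = 83.3333% ≈ 83.3%

83.3%


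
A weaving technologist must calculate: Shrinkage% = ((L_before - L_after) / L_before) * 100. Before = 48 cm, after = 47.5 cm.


Formula: Shrinkage% = ((L_before - L_after) / L_before) * 100
Step 1: Shrinkage = 48 - 47.5 = 0.5 cm
Step 2: Shrinkage% = (0.5 / 48) * 100
Step 3: Shrinkage% = 0.010417 * 100 = 1.0417% ≈ 1.0%

1.0%


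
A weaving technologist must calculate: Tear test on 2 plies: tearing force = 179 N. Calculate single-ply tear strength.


Formula: Per-ply strength = Total force / Number of plies
Per-ply = 179 N / 2
Per-ply = 89.5 N

89.5 N


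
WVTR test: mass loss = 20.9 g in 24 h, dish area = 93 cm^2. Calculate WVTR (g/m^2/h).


Formula: WVTR = mass_loss / (area * time)
Step 1: Convert area: 93 cm^2 = 0.0093 m^2
Step 2: WVTR = 20.9 g / (0.0093 m^2 * 24 h)
Step 3: WVTR = 20.9 / 0.2232 = 93.6 g/m^2/h

93.6 g/m^2/h


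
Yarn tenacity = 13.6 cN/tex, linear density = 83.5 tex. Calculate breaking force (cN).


Formula: Breaking force = Tenacity * Linear density
F = 13.6 cN/tex * 83.5 tex
F = 1135.60 cN

1135.60 cN


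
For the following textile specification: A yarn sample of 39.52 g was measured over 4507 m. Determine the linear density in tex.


Formula: Tex = (mass_g / length_m) * 1000
Substituting: Tex = (39.52 / 4507) * 1000
Intermediate: 39.52 / 4507 = 0.00876858 g/m
Tex = 0.00876858 * 1000 = 8.77 tex

8.77 tex


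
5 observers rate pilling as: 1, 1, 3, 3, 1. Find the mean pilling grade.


Formula: Mean = sum / count
Sum = 1 + 1 + 3 + 3 + 1 = 9
Mean = 9 / 5 = 1.8

1.8


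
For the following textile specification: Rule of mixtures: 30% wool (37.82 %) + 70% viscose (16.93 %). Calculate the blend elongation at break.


Formula: Blend property = (fraction_A * property_A) + (fraction_B * property_B)
Step 1: Contribution A = 30/100 * 37.82 % = 11.346 %
Step 2: Contribution B = 70/100 * 16.93 % = 11.851 %
Step 3: Blend elongation at break = 11.346 + 11.851 = 23.197 %

23.197 %


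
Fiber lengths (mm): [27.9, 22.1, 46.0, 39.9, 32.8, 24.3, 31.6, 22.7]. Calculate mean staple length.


Formula: Mean = sum of lengths / count
Sum = 27.9 + 22.1 + 46.0 + 39.9 + 32.8 + 24.3 + 31.6 + 22.7
Sum = 247.3 mm
Mean = 247.3 / 8 = 30.91 mm

30.91 mm


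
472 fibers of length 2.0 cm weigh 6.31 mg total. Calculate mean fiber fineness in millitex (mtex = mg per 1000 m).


Formula: fineness (mtex) = mass (mg) / total length (km) = (mass_mg / total_length_m) * 1000
Step 1: Convert fiber length: 2.0 cm = 0.02 m
Step 2: Total fiber length = 472 * 0.02 = 9.44 m
Step 3: Linear density = 6.31 mg / 9.44 m = 0.6684 mg/m
Step 4: fineness = 0.6684 * 1000 = 668.4 mtex

668.4 mtex


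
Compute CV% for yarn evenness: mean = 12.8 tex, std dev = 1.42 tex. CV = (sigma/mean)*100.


Formula: CV% = (standard deviation / mean) * 100
Step 1: Ratio = 1.42 / 12.8 = 0.110938
Step 2: CV% = 0.110938 * 100 = 11.0938% ≈ 11.1%

11.1%


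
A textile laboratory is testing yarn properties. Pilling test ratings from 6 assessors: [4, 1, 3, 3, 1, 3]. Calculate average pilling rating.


Formula: Mean = sum / count
Sum = 4 + 1 + 3 + 3 + 1 + 3 = 15
Mean = 15 / 6 = 2.5

2.5


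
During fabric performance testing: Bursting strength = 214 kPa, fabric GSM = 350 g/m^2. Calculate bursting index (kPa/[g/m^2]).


Formula: Bursting Index = Bursting Strength / Fabric GSM
BI = 214 kPa / 350 g/m^2
BI = 0.611 kPa/(g/m^2)

0.611 kPa/(g/m^2)


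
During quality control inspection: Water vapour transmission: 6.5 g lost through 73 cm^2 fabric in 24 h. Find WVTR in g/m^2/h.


Formula: WVTR = mass_loss / (area * time)
Step 1: Convert area: 73 cm^2 = 0.0073 m^2
Step 2: WVTR = 6.5 g / (0.0073 m^2 * 24 h)
Step 3: WVTR = 6.5 / 0.1752 = 37.1 g/m^2/h

37.1 g/m^2/h


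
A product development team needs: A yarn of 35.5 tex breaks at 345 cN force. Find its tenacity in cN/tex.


Formula: Tenacity = Breaking force / Linear density
Tenacity = 345 cN / 35.5 tex
Tenacity = 9.72 cN/tex

9.72 cN/tex


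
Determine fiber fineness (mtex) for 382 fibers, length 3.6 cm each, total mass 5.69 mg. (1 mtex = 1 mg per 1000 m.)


Formula: fineness (mtex) = mass (mg) / total length (km) = (mass_mg / total_length_m) * 1000
Step 1: Convert fiber length: 3.6 cm = 0.036 m
Step 2: Total fiber length = 382 * 0.036 = 13.752 m
Step 3: Linear density = 5.69 mg / 13.752 m = 0.4138 mg/m
Step 4: fineness = 0.4138 * 1000 = 413.8 mtex

413.8 mtex


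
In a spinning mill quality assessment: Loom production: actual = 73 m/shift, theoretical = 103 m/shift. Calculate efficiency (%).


Formula: Efficiency% = (Actual output / Theoretical output) * 100
Efficiency% = (73 / 103) * 100
Efficiency% = 0.708738 * 100 = 70.8738% ≈ 70.9%

70.9%


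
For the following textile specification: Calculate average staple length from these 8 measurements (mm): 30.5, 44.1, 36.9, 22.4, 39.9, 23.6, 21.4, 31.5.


Formula: Mean = sum of lengths / count
Sum = 30.5 + 44.1 + 36.9 + 22.4 + 39.9 + 23.6 + 21.4 + 31.5
Sum = 250.3 mm
Mean = 250.3 / 8 = 31.29 mm

31.29 mm


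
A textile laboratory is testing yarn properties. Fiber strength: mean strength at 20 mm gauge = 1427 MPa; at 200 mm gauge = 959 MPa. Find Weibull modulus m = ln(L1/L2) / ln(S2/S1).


Formula: m = ln(L1/L2) / ln(S2/S1)
Step 1: ln(L1/L2) = ln(20/200) = -2.30259
Step 2: S2/S1 = 959/1427 = 0.67204
Step 3: ln(S2/S1) = ln(0.67204) = -0.39744
Step 4: m = -2.30259 / -0.39744 = 5.79

5.79 (Weibull m)


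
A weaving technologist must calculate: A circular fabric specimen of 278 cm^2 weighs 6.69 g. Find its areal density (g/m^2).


Formula: GSM = mass_g / area_m2
Step 1: Convert area: 278 cm^2 = 278 / 10000 = 0.0278 m^2
Step 2: GSM = 6.69 g / 0.0278 m^2 = 240.6 g/m^2

240.6 g/m^2


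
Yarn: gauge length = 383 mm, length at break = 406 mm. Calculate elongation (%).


Formula: Elongation (%) = ((L_break - L0) / L0) * 100
Step 1: Extension = 406 - 383 = 23 mm
Step 2: Elongation = (23 / 383) * 100
Step 3: Elongation = 0.060052 * 100 = 6.0052% ≈ 6.0%

6.0%
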